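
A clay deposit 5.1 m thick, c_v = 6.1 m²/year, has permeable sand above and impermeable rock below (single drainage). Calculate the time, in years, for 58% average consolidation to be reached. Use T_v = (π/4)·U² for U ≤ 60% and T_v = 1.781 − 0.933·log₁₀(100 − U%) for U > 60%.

Drainage path length: H_d = H = 5.1 m (single drainage).
U ≤ 60%: T_v = (π/4)·U² = (π/4)×0.58² = 0.26421.
t = T_v·H_d²/c_v = 0.26421×5.1²/6.1 = 1.127 years.

t ≈ 1.13 years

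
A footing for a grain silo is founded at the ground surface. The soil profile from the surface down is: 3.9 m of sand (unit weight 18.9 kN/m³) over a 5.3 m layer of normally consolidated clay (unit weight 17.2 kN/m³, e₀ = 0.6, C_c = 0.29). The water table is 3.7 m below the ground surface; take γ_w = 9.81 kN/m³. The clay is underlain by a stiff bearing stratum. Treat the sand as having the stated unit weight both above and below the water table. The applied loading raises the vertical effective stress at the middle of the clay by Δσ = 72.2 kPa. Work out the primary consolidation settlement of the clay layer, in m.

S_c ≈ 0.243 m

Mid-depth of clay below the ground surface: z = 3.9 + 5.3/2 = 6.55 m.
Total vertical stress at mid-clay: σ_v = 18.9×3.9 + 17.2×2.65 = 119.29 kPa.
Pore pressure: u = 9.81×(6.55 − 3.7) = 27.959 kPa.
Initial effective stress: σ'_0 = σ_v − u = 119.29 − 27.959 = 91.331 kPa.
Final effective stress: σ'_f = σ'_0 + Δσ = 91.331 + 72.2 = 163.53 kPa.
Normally consolidated clay, so the full stress increment lies on the virgin compression line:
S_c = C_c·H/(1+e₀)·log₁₀(σ'_f/σ'_0) = 0.29×5.3/(1+0.6)×log₁₀(163.53/91.331)
    = 0.96062 × 0.25298 = 0.243 m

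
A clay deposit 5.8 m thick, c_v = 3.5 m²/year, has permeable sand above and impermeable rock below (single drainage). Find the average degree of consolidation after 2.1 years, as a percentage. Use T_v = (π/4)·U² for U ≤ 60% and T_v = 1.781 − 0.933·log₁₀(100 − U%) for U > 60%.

U ≈ 52.7 %

Drainage path length: H_d = H = 5.8 m (single drainage).
T_v = c_v·t/H_d² = 3.5×2.1/5.8² = 0.21849.
T_v = 0.21849 corresponds to the U ≤ 60% branch:
U = √(4T_v/π) = 0.5274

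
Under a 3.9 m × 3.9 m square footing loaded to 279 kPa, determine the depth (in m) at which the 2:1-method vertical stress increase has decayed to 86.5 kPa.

2:1 spreading — at depth z the loaded area has grown by z in each plan dimension:
qB²/(B+z)² = Δσ_z ⇒ z = B(√(q/Δσ_z) − 1) = 3.9×(√(279/86.5) − 1) = 3.104 m

z ≈ 3.1 m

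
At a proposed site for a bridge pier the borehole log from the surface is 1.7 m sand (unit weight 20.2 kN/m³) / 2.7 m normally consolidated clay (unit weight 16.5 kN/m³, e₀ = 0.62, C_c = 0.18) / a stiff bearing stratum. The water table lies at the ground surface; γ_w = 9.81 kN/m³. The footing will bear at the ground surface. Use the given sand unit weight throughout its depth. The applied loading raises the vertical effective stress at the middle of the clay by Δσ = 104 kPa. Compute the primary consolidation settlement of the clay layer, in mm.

Mid-depth of clay below the ground surface: z = 1.7 + 2.7/2 = 3.05 m.
Total vertical stress at mid-clay: σ_v = 20.2×1.7 + 16.5×1.35 = 56.615 kPa.
Pore pressure: u = 9.81×(3.05 − 0) = 29.921 kPa.
Initial effective stress: σ'_0 = σ_v − u = 56.615 − 29.921 = 26.694 kPa.
Final effective stress: σ'_f = σ'_0 + Δσ = 26.694 + 104 = 130.69 kPa.
Normally consolidated clay, so the full stress increment lies on the virgin compression line:
S_c = C_c·H/(1+e₀)·log₁₀(σ'_f/σ'_0) = 0.18×2.7/(1+0.62)×log₁₀(130.69/26.694)
    = 0.3 × 0.68983 = 0.2069 m

S_c ≈ 207 mm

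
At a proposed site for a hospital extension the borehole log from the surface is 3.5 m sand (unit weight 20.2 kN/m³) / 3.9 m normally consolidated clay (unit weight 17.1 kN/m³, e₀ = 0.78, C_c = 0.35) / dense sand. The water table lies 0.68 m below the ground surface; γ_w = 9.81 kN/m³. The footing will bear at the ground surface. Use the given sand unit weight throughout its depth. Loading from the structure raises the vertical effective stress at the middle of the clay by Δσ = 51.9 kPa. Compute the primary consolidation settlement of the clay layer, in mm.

S_c ≈ 215 mm

Mid-depth of clay below the ground surface: z = 3.5 + 3.9/2 = 5.45 m.
Total vertical stress at mid-clay: σ_v = 20.2×3.5 + 17.1×1.95 = 104.05 kPa.
Pore pressure: u = 9.81×(5.45 − 0.68) = 46.794 kPa.
Initial effective stress: σ'_0 = σ_v − u = 104.05 − 46.794 = 57.256 kPa.
Final effective stress: σ'_f = σ'_0 + Δσ = 57.256 + 51.9 = 109.16 kPa.
Normally consolidated clay, so the full stress increment lies on the virgin compression line:
S_c = C_c·H/(1+e₀)·log₁₀(σ'_f/σ'_0) = 0.35×3.9/(1+0.78)×log₁₀(109.16/57.256)
    = 0.76685 × 0.28024 = 0.2149 m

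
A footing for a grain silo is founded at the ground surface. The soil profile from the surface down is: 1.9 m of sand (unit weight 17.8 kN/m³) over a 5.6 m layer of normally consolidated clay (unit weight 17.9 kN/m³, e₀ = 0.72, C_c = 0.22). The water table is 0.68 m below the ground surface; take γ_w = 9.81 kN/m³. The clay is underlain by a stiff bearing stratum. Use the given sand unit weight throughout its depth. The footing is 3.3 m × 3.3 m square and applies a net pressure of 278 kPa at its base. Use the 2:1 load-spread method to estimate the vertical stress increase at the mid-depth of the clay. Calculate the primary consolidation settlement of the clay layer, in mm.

S_c ≈ 225 mm

Mid-depth of clay below the ground surface: z = 1.9 + 5.6/2 = 4.7 m.
Total vertical stress at mid-clay: σ_v = 17.8×1.9 + 17.9×2.8 = 83.94 kPa.
Pore pressure: u = 9.81×(4.7 − 0.68) = 39.436 kPa.
Initial effective stress: σ'_0 = σ_v − u = 83.94 − 39.436 = 44.504 kPa.
Stress increase at mid-clay by the 2:1 spreading method:
Δσ = qBL/((B+z)(L+z)) = 278×3.3×3.3/((3.3+4.7)(3.3+4.7)) = 47.303 kPa
Final effective stress: σ'_f = σ'_0 + Δσ = 44.504 + 47.303 = 91.807 kPa.
Normally consolidated clay, so the full stress increment lies on the virgin compression line:
S_c = C_c·H/(1+e₀)·log₁₀(σ'_f/σ'_0) = 0.22×5.6/(1+0.72)×log₁₀(91.807/44.504)
    = 0.71628 × 0.31448 = 0.2253 m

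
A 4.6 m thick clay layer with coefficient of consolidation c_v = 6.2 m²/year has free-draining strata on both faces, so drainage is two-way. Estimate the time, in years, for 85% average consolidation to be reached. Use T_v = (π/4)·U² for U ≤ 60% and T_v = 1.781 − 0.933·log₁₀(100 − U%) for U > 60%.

Drainage path length: H_d = H/2 = 2.3 m (double drainage).
U > 60%: T_v = 1.781 − 0.933·log₁₀(100 − 85) = 0.68371.
t = T_v·H_d²/c_v = 0.68371×2.3²/6.2 = 0.5834 years.

t ≈ 0.583 years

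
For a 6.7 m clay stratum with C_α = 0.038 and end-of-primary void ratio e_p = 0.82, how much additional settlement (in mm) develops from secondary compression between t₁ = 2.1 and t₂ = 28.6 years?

Secondary compression: S_s = C_α·H/(1+e_p)·log₁₀(t₂/t₁)
S_s = 0.038×6.7/(1+0.82)×log₁₀(28.6/2.1)
    = 0.1399 × 1.134 = 0.1587 m

S_s ≈ 159 mm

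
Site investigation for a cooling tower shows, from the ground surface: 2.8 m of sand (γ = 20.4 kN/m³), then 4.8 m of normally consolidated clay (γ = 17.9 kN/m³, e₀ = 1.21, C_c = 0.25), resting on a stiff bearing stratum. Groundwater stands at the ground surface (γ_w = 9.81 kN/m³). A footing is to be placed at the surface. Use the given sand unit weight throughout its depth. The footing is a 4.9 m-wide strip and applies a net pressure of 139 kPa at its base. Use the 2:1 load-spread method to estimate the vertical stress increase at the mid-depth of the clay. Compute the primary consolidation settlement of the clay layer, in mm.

Mid-depth of clay below the ground surface: z = 2.8 + 4.8/2 = 5.2 m.
Total vertical stress at mid-clay: σ_v = 20.4×2.8 + 17.9×2.4 = 100.08 kPa.
Pore pressure: u = 9.81×(5.2 − 0) = 51.012 kPa.
Initial effective stress: σ'_0 = σ_v − u = 100.08 − 51.012 = 49.068 kPa.
Stress increase at mid-clay by the 2:1 spreading method:
Δσ = qB/(B+z) = 139×4.9/(4.9+5.2) = 67.436 kPa
Final effective stress: σ'_f = σ'_0 + Δσ = 49.068 + 67.436 = 116.5 kPa.
Normally consolidated clay, so the full stress increment lies on the virgin compression line:
S_c = C_c·H/(1+e₀)·log₁₀(σ'_f/σ'_0) = 0.25×4.8/(1+1.21)×log₁₀(116.5/49.068)
    = 0.54299 × 0.37553 = 0.2039 m

S_c ≈ 204 mm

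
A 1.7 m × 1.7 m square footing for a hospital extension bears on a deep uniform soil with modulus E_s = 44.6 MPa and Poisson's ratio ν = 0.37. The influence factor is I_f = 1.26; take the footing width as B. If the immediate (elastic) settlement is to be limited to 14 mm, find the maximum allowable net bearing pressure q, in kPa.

E_s = 44.6 MPa = 44600 kPa.
S_e = q·B·(1−ν²)/E_s · I_f  ⇒  q = S_e·E_s / (B·(1−ν²)·I_f).
q = 0.014 × 44600 / (1.7 × 0.8631 × 1.26) = 337.7 kPa

q ≈ 338 kPa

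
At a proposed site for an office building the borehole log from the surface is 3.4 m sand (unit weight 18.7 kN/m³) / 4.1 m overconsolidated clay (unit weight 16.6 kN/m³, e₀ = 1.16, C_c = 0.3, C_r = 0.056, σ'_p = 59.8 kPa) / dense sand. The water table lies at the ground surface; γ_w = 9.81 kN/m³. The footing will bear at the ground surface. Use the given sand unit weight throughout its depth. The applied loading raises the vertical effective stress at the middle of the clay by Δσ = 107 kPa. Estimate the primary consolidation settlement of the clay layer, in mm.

S_c ≈ 243 mm

Mid-depth of clay below the ground surface: z = 3.4 + 4.1/2 = 5.45 m.
Total vertical stress at mid-clay: σ_v = 18.7×3.4 + 16.6×2.05 = 97.61 kPa.
Pore pressure: u = 9.81×(5.45 − 0) = 53.465 kPa.
Initial effective stress: σ'_0 = σ_v − u = 97.61 − 53.465 = 44.145 kPa.
Final effective stress: σ'_f = 44.145 + 107 = 151.15 kPa.
σ'_f = 151.15 > σ'_p = 59.8 kPa, so the stress path crosses the preconsolidation pressure — recompression up to σ'_p, then virgin compression beyond:
S_c = H/(1+e₀)·[C_r·log₁₀(σ'_p/σ'_0) + C_c·log₁₀(σ'_f/σ'_p)]
    = 4.1/2.16 × [0.056×log₁₀(59.8/44.145) + 0.3×log₁₀(151.15/59.8)]
    = 1.8981 × [0.0073819 + 0.12081] = 0.2433 m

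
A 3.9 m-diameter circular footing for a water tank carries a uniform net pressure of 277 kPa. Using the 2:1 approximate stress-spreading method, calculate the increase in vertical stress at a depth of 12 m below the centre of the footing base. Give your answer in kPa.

By the 2:1 method the load spreads at 1 horizontal : 2 vertical, so at depth z the loaded area has grown by z in each plan dimension:
Δσ ≈ qD²/(D+z)² = 277×3.9²/(3.9+12)² = 16.665 kPa

Δσ_z ≈ 16.7 kPa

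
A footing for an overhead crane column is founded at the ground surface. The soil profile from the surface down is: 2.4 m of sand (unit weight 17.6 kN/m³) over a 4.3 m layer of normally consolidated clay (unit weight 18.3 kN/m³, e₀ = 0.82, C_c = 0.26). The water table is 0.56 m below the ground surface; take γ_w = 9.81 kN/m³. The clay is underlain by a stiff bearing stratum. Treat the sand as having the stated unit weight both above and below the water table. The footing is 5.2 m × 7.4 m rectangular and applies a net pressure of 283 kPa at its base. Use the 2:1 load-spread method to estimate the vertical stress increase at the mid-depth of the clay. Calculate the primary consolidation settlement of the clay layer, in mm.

S_c ≈ 310 mm

Mid-depth of clay below the ground surface: z = 2.4 + 4.3/2 = 4.55 m.
Total vertical stress at mid-clay: σ_v = 17.6×2.4 + 18.3×2.15 = 81.585 kPa.
Pore pressure: u = 9.81×(4.55 − 0.56) = 39.142 kPa.
Initial effective stress: σ'_0 = σ_v − u = 81.585 − 39.142 = 42.443 kPa.
Stress increase at mid-clay by the 2:1 spreading method:
Δσ = qBL/((B+z)(L+z)) = 283×5.2×7.4/((5.2+4.55)(7.4+4.55)) = 93.465 kPa
Final effective stress: σ'_f = σ'_0 + Δσ = 42.443 + 93.465 = 135.91 kPa.
Normally consolidated clay, so the full stress increment lies on the virgin compression line:
S_c = C_c·H/(1+e₀)·log₁₀(σ'_f/σ'_0) = 0.26×4.3/(1+0.82)×log₁₀(135.91/42.443)
    = 0.61429 × 0.50545 = 0.3105 m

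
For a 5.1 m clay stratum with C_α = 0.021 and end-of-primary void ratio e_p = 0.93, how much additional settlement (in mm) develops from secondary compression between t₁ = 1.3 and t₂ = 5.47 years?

Secondary compression: S_s = C_α·H/(1+e_p)·log₁₀(t₂/t₁)
S_s = 0.021×5.1/(1+0.93)×log₁₀(5.47/1.3)
    = 0.05549 × 0.624 = 0.03463 m

S_s ≈ 34.6 mm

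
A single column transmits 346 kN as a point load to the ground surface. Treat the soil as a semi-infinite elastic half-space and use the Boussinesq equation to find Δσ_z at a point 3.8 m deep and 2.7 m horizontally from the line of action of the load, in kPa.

Δσ_z ≈ 4.12 kPa

Boussinesq vertical stress below a point load on an elastic half-space:
Δσ_z = 3P/(2πz²) · [1 + (r/z)²]^(−5/2)
r/z = 2.7/3.8 = 0.71053; [1+(r/z)²]^(−5/2) = 0.35997.
Δσ_z = 3×346/(2π×3.8²) × 0.35997 = 11.441 × 0.35997 = 4.118 kPa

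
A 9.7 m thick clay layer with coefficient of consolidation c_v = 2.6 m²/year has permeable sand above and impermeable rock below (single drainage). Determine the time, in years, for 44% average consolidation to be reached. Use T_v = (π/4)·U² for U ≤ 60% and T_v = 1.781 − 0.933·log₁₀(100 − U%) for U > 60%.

Drainage path length: H_d = H = 9.7 m (single drainage).
U ≤ 60%: T_v = (π/4)·U² = (π/4)×0.44² = 0.15205.
t = T_v·H_d²/c_v = 0.15205×9.7²/2.6 = 5.502 years.

t ≈ 5.5 years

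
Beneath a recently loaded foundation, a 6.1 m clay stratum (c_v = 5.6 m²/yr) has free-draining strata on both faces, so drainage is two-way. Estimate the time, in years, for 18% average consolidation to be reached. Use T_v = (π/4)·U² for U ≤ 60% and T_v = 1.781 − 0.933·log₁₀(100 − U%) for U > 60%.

Drainage path length: H_d = H/2 = 3.05 m (double drainage).
U ≤ 60%: T_v = (π/4)·U² = (π/4)×0.18² = 0.025447.
t = T_v·H_d²/c_v = 0.025447×3.05²/5.6 = 0.04227 years.

t ≈ 0.0423 years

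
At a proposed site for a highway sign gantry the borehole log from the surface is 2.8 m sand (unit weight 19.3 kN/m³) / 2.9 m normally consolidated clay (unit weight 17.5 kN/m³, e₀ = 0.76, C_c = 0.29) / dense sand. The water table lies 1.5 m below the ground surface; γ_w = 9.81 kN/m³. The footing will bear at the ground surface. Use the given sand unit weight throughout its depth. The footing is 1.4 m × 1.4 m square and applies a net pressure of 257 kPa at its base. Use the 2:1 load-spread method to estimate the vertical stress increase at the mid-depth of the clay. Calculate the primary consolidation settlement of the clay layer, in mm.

Mid-depth of clay below the ground surface: z = 2.8 + 2.9/2 = 4.25 m.
Total vertical stress at mid-clay: σ_v = 19.3×2.8 + 17.5×1.45 = 79.415 kPa.
Pore pressure: u = 9.81×(4.25 − 1.5) = 26.978 kPa.
Initial effective stress: σ'_0 = σ_v − u = 79.415 − 26.978 = 52.437 kPa.
Stress increase at mid-clay by the 2:1 spreading method:
Δσ = qBL/((B+z)(L+z)) = 257×1.4×1.4/((1.4+4.25)(1.4+4.25)) = 15.779 kPa
Final effective stress: σ'_f = σ'_0 + Δσ = 52.437 + 15.779 = 68.216 kPa.
Normally consolidated clay, so the full stress increment lies on the virgin compression line:
S_c = C_c·H/(1+e₀)·log₁₀(σ'_f/σ'_0) = 0.29×2.9/(1+0.76)×log₁₀(68.216/52.437)
    = 0.47784 × 0.11425 = 0.05459 m

S_c ≈ 54.6 mm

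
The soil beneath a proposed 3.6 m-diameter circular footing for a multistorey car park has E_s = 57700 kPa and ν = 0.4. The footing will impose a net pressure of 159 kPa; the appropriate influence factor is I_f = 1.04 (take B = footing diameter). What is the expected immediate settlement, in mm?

Immediate (elastic) settlement: S_e = q·B·(1−ν²)/E_s · I_f.
S_e = 159 × 3.6 × (1 − 0.4²) / 57700 × 1.04
    = 159 × 3.6 × 0.84 / 57700 × 1.04
    = 0.008666 m = 8.666 mm

S_e ≈ 8.67 mm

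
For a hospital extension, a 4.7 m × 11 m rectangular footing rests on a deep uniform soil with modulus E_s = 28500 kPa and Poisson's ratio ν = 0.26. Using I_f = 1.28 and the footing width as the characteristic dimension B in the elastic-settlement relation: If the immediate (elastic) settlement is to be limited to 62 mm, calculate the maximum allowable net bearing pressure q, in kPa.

S_e = q·B·(1−ν²)/E_s · I_f  ⇒  q = S_e·E_s / (B·(1−ν²)·I_f).
q = 0.062 × 28500 / (4.7 × 0.9324 × 1.28) = 315 kPa

q ≈ 315 kPa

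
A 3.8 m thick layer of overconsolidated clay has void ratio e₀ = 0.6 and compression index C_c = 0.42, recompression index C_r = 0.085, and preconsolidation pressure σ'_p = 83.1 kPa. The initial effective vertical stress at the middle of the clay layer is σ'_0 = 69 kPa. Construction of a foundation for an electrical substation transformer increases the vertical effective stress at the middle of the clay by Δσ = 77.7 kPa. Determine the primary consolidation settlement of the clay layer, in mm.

Final effective stress: σ'_f = 69 + 77.7 = 146.7 kPa.
σ'_f = 146.7 > σ'_p = 83.1 kPa, so the stress path crosses the preconsolidation pressure — recompression up to σ'_p, then virgin compression beyond:
S_c = H/(1+e₀)·[C_r·log₁₀(σ'_p/σ'_0) + C_c·log₁₀(σ'_f/σ'_p)]
    = 3.8/1.6 × [0.085×log₁₀(83.1/69) + 0.42×log₁₀(146.7/83.1)]
    = 2.375 × [0.0068639 + 0.10367] = 0.2625 m

S_c ≈ 263 mm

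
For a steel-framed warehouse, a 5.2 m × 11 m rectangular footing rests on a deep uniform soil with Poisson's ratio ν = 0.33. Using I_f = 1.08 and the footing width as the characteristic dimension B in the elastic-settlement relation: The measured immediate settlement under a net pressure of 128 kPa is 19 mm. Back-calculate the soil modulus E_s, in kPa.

S_e = q·B·(1−ν²)/E_s · I_f  ⇒  E_s = q·B·(1−ν²)·I_f / S_e.
E_s = 128 × 5.2 × 0.8911 × 1.08 / 0.019 = 33710 kPa

E_s ≈ 33700 kPa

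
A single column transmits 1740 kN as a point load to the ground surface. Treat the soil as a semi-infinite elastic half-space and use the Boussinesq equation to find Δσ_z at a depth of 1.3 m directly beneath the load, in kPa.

Boussinesq vertical stress below a point load on an elastic half-space:
Δσ_z = 3P/(2πz²) · [1 + (r/z)²]^(−5/2)
r/z = 0/1.3 = 0; [1+(r/z)²]^(−5/2) = 1.
Δσ_z = 3×1740/(2π×1.3²) × 1 = 491.59 × 1 = 491.6 kPa

Δσ_z ≈ 492 kPa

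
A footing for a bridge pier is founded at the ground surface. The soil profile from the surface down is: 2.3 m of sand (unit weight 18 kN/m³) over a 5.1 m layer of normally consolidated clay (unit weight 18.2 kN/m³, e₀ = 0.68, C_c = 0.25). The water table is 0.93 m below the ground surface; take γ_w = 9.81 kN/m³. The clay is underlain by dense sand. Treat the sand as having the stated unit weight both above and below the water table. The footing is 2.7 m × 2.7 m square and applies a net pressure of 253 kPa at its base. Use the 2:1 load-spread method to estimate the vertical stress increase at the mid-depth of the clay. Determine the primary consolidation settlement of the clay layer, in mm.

S_c ≈ 166 mm

Mid-depth of clay below the ground surface: z = 2.3 + 5.1/2 = 4.85 m.
Total vertical stress at mid-clay: σ_v = 18×2.3 + 18.2×2.55 = 87.81 kPa.
Pore pressure: u = 9.81×(4.85 − 0.93) = 38.455 kPa.
Initial effective stress: σ'_0 = σ_v − u = 87.81 − 38.455 = 49.355 kPa.
Stress increase at mid-clay by the 2:1 spreading method:
Δσ = qBL/((B+z)(L+z)) = 253×2.7×2.7/((2.7+4.85)(2.7+4.85)) = 32.356 kPa
Final effective stress: σ'_f = σ'_0 + Δσ = 49.355 + 32.356 = 81.711 kPa.
Normally consolidated clay, so the full stress increment lies on the virgin compression line:
S_c = C_c·H/(1+e₀)·log₁₀(σ'_f/σ'_0) = 0.25×5.1/(1+0.68)×log₁₀(81.711/49.355)
    = 0.75893 × 0.21895 = 0.1662 m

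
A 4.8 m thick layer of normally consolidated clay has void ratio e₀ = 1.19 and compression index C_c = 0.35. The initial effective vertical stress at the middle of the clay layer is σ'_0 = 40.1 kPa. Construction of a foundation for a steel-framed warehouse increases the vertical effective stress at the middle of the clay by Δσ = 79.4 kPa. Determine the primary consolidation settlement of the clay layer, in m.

S_c ≈ 0.364 m

Final effective stress: σ'_f = σ'_0 + Δσ = 40.1 + 79.4 = 119.5 kPa.
Normally consolidated clay, so the full stress increment lies on the virgin compression line:
S_c = C_c·H/(1+e₀)·log₁₀(σ'_f/σ'_0) = 0.35×4.8/(1+1.19)×log₁₀(119.5/40.1)
    = 0.76712 × 0.47422 = 0.3638 m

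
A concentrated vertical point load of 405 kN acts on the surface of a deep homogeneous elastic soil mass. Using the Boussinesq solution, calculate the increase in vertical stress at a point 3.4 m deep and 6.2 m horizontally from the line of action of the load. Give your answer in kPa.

Boussinesq vertical stress below a point load on an elastic half-space:
Δσ_z = 3P/(2πz²) · [1 + (r/z)²]^(−5/2)
r/z = 6.2/3.4 = 1.8235; [1+(r/z)²]^(−5/2) = 0.025702.
Δσ_z = 3×405/(2π×3.4²) × 0.025702 = 16.728 × 0.025702 = 0.4299 kPa

Δσ_z ≈ 0.43 kPa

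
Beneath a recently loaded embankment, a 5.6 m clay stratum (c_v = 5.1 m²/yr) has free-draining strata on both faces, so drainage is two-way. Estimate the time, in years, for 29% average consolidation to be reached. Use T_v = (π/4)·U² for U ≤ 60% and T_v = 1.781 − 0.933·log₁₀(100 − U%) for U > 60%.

t ≈ 0.102 years

Drainage path length: H_d = H/2 = 2.8 m (double drainage).
U ≤ 60%: T_v = (π/4)·U² = (π/4)×0.29² = 0.066052.
t = T_v·H_d²/c_v = 0.066052×2.8²/5.1 = 0.1015 years.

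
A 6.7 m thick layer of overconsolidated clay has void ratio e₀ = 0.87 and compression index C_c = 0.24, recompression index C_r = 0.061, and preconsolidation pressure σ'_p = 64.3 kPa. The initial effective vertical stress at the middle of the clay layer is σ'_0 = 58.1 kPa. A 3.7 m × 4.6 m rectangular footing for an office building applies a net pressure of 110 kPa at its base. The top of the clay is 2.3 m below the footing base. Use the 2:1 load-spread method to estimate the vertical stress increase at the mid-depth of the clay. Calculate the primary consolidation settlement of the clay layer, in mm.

Mid-depth of clay below the footing base: z = 2.3 + 6.7/2 = 5.65 m.
Stress increase at mid-clay by the 2:1 spreading method:
Δσ = qBL/((B+z)(L+z)) = 110×3.7×4.6/((3.7+5.65)(4.6+5.65)) = 19.535 kPa
Final effective stress: σ'_f = 58.1 + 19.535 = 77.635 kPa.
σ'_f = 77.635 > σ'_p = 64.3 kPa, so the stress path crosses the preconsolidation pressure — recompression up to σ'_p, then virgin compression beyond:
S_c = H/(1+e₀)·[C_r·log₁₀(σ'_p/σ'_0) + C_c·log₁₀(σ'_f/σ'_p)]
    = 6.7/1.87 × [0.061×log₁₀(64.3/58.1) + 0.24×log₁₀(77.635/64.3)]
    = 3.5829 × [0.0026861 + 0.019643] = 0.08 m

S_c ≈ 80 mm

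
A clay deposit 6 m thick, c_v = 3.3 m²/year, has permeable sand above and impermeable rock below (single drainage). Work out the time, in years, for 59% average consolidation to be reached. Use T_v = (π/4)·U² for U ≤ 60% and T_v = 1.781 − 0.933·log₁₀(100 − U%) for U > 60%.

t ≈ 2.98 years

Drainage path length: H_d = H = 6 m (single drainage).
U ≤ 60%: T_v = (π/4)·U² = (π/4)×0.59² = 0.2734.
t = T_v·H_d²/c_v = 0.2734×6²/3.3 = 2.983 years.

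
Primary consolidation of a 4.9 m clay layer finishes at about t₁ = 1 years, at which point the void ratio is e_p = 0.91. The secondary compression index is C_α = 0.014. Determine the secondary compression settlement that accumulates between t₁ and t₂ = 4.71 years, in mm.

S_s ≈ 24.2 mm

Secondary compression: S_s = C_α·H/(1+e_p)·log₁₀(t₂/t₁)
S_s = 0.014×4.9/(1+0.91)×log₁₀(4.71/1)
    = 0.03592 × 0.673 = 0.02417 m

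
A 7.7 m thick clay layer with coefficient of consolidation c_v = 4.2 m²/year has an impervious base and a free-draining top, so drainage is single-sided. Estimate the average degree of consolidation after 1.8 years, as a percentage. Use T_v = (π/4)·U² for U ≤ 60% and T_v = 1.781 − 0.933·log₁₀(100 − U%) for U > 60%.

Drainage path length: H_d = H = 7.7 m (single drainage).
T_v = c_v·t/H_d² = 4.2×1.8/7.7² = 0.12751.
T_v = 0.12751 corresponds to the U ≤ 60% branch:
U = √(4T_v/π) = 0.4029

U ≈ 40.3 %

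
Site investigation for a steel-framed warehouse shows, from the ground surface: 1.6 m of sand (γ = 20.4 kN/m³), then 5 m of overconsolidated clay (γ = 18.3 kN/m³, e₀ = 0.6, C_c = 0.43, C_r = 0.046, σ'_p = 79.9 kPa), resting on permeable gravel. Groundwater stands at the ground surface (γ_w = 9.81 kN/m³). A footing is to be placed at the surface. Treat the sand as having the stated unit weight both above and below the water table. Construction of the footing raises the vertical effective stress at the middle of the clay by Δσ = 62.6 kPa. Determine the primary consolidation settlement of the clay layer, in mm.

Mid-depth of clay below the ground surface: z = 1.6 + 5/2 = 4.1 m.
Total vertical stress at mid-clay: σ_v = 20.4×1.6 + 18.3×2.5 = 78.39 kPa.
Pore pressure: u = 9.81×(4.1 − 0) = 40.221 kPa.
Initial effective stress: σ'_0 = σ_v − u = 78.39 − 40.221 = 38.169 kPa.
Final effective stress: σ'_f = 38.169 + 62.6 = 100.77 kPa.
σ'_f = 100.77 > σ'_p = 79.9 kPa, so the stress path crosses the preconsolidation pressure — recompression up to σ'_p, then virgin compression beyond:
S_c = H/(1+e₀)·[C_r·log₁₀(σ'_p/σ'_0) + C_c·log₁₀(σ'_f/σ'_p)]
    = 5/1.6 × [0.046×log₁₀(79.9/38.169) + 0.43×log₁₀(100.77/79.9)]
    = 3.125 × [0.014758 + 0.043337] = 0.1815 m

S_c ≈ 182 mm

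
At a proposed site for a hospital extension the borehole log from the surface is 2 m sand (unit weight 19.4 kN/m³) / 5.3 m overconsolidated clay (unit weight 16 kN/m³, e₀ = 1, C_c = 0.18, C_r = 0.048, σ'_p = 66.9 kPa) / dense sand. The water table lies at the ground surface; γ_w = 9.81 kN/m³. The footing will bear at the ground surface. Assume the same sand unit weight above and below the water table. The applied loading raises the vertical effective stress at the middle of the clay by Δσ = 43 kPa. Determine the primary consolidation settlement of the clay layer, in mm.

S_c ≈ 68.2 mm

Mid-depth of clay below the ground surface: z = 2 + 5.3/2 = 4.65 m.
Total vertical stress at mid-clay: σ_v = 19.4×2 + 16×2.65 = 81.2 kPa.
Pore pressure: u = 9.81×(4.65 − 0) = 45.617 kPa.
Initial effective stress: σ'_0 = σ_v − u = 81.2 − 45.617 = 35.583 kPa.
Final effective stress: σ'_f = 35.583 + 43 = 78.583 kPa.
σ'_f = 78.583 > σ'_p = 66.9 kPa, so the stress path crosses the preconsolidation pressure — recompression up to σ'_p, then virgin compression beyond:
S_c = H/(1+e₀)·[C_r·log₁₀(σ'_p/σ'_0) + C_c·log₁₀(σ'_f/σ'_p)]
    = 5.3/2 × [0.048×log₁₀(66.9/35.583) + 0.18×log₁₀(78.583/66.9)]
    = 2.65 × [0.013161 + 0.012582] = 0.06822 m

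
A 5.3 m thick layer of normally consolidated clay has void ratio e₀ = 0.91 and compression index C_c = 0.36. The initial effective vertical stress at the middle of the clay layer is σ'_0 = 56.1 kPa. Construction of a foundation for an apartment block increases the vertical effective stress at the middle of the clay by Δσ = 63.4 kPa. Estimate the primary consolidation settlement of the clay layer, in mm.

Final effective stress: σ'_f = σ'_0 + Δσ = 56.1 + 63.4 = 119.5 kPa.
Normally consolidated clay, so the full stress increment lies on the virgin compression line:
S_c = C_c·H/(1+e₀)·log₁₀(σ'_f/σ'_0) = 0.36×5.3/(1+0.91)×log₁₀(119.5/56.1)
    = 0.99895 × 0.32841 = 0.3281 m

S_c ≈ 328 mm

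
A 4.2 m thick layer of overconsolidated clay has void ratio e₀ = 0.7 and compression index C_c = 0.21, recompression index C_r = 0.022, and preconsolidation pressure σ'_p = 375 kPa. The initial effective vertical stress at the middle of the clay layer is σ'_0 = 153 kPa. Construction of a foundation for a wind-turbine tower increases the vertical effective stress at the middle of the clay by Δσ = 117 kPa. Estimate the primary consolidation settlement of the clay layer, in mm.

Final effective stress: σ'_f = 153 + 117 = 270 kPa.
σ'_f = 270 ≤ σ'_p = 375 kPa, so the clay remains overconsolidated and only the recompression index applies:
S_c = C_r·H/(1+e₀)·log₁₀(σ'_f/σ'_0) = 0.022×4.2/1.7×log₁₀(270/153)
    = 0.054353 × 0.24667 = 0.01341 m

S_c ≈ 13.4 mm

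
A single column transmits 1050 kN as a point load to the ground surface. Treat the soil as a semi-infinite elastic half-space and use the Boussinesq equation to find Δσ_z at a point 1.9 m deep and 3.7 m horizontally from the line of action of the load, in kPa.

Δσ_z ≈ 2.76 kPa

Boussinesq vertical stress below a point load on an elastic half-space:
Δσ_z = 3P/(2πz²) · [1 + (r/z)²]^(−5/2)
r/z = 3.7/1.9 = 1.9474; [1+(r/z)²]^(−5/2) = 0.019891.
Δσ_z = 3×1050/(2π×1.9²) × 0.019891 = 138.87 × 0.019891 = 2.762 kPa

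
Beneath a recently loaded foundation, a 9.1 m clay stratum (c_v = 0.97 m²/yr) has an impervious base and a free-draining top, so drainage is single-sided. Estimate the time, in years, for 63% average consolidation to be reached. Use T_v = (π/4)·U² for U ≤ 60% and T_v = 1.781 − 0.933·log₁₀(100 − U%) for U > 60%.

t ≈ 27.1 years

Drainage path length: H_d = H = 9.1 m (single drainage).
U > 60%: T_v = 1.781 − 0.933·log₁₀(100 − 63) = 0.31787.
t = T_v·H_d²/c_v = 0.31787×9.1²/0.97 = 27.14 years.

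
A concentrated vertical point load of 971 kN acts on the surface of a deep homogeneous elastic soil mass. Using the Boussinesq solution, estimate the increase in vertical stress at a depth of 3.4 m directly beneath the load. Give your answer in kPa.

Δσ_z ≈ 40.1 kPa

Boussinesq vertical stress below a point load on an elastic half-space:
Δσ_z = 3P/(2πz²) · [1 + (r/z)²]^(−5/2)
r/z = 0/3.4 = 0; [1+(r/z)²]^(−5/2) = 1.
Δσ_z = 3×971/(2π×3.4²) × 1 = 40.105 × 1 = 40.1 kPa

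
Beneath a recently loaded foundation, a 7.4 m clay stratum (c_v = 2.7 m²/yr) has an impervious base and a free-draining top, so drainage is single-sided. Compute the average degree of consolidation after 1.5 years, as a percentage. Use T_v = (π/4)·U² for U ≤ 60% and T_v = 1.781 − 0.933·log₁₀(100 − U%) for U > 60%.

U ≈ 30.7 %

Drainage path length: H_d = H = 7.4 m (single drainage).
T_v = c_v·t/H_d² = 2.7×1.5/7.4² = 0.073959.
T_v = 0.073959 corresponds to the U ≤ 60% branch:
U = √(4T_v/π) = 0.3069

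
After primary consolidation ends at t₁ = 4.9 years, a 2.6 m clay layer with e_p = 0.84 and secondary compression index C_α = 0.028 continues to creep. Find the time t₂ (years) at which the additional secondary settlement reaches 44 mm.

S_s = C_α·H/(1+e_p)·log₁₀(t₂/t₁) ⇒ log₁₀(t₂/t₁) = S_s·(1+e_p)/(C_α·H).
log₁₀(t₂/t₁) = 0.044 × (1+0.84) / (0.028×2.6) = 1.112
t₂ = t₁ × 10^1.112 = 4.9 × 12.94 = 63.43 years

t₂ ≈ 63.4 years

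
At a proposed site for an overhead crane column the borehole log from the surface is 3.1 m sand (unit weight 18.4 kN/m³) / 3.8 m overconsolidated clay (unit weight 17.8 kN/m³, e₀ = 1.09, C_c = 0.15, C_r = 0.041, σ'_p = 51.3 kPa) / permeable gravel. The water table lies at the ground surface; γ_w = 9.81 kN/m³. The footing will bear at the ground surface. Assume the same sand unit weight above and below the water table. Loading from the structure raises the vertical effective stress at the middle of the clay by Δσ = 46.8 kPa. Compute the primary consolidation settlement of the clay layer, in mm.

Mid-depth of clay below the ground surface: z = 3.1 + 3.8/2 = 5 m.
Total vertical stress at mid-clay: σ_v = 18.4×3.1 + 17.8×1.9 = 90.86 kPa.
Pore pressure: u = 9.81×(5 − 0) = 49.05 kPa.
Initial effective stress: σ'_0 = σ_v − u = 90.86 − 49.05 = 41.81 kPa.
Final effective stress: σ'_f = 41.81 + 46.8 = 88.61 kPa.
σ'_f = 88.61 > σ'_p = 51.3 kPa, so the stress path crosses the preconsolidation pressure — recompression up to σ'_p, then virgin compression beyond:
S_c = H/(1+e₀)·[C_r·log₁₀(σ'_p/σ'_0) + C_c·log₁₀(σ'_f/σ'_p)]
    = 3.8/2.09 × [0.041×log₁₀(51.3/41.81) + 0.15×log₁₀(88.61/51.3)]
    = 1.8182 × [0.0036423 + 0.035605] = 0.07136 m

S_c ≈ 71.4 mm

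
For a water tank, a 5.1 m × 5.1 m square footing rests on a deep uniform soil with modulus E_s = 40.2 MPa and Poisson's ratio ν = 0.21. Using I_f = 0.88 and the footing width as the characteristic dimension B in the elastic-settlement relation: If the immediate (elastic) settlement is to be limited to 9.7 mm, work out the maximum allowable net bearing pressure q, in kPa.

q ≈ 90.9 kPa

E_s = 40.2 MPa = 40200 kPa.
S_e = q·B·(1−ν²)/E_s · I_f  ⇒  q = S_e·E_s / (B·(1−ν²)·I_f).
q = 0.0097 × 40200 / (5.1 × 0.9559 × 0.88) = 90.89 kPa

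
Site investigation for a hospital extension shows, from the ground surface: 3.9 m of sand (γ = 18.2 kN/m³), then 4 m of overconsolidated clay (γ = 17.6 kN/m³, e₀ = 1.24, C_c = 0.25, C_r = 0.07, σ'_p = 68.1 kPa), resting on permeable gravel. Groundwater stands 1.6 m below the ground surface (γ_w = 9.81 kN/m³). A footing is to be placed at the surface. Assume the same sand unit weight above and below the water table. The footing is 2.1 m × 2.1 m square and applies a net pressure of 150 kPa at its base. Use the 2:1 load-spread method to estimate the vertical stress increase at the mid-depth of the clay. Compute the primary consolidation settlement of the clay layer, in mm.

S_c ≈ 20.4 mm

Mid-depth of clay below the ground surface: z = 3.9 + 4/2 = 5.9 m.
Total vertical stress at mid-clay: σ_v = 18.2×3.9 + 17.6×2 = 106.18 kPa.
Pore pressure: u = 9.81×(5.9 − 1.6) = 42.183 kPa.
Initial effective stress: σ'_0 = σ_v − u = 106.18 − 42.183 = 63.997 kPa.
Stress increase at mid-clay by the 2:1 spreading method:
Δσ = qBL/((B+z)(L+z)) = 150×2.1×2.1/((2.1+5.9)(2.1+5.9)) = 10.336 kPa
Final effective stress: σ'_f = 63.997 + 10.336 = 74.333 kPa.
σ'_f = 74.333 > σ'_p = 68.1 kPa, so the stress path crosses the preconsolidation pressure — recompression up to σ'_p, then virgin compression beyond:
S_c = H/(1+e₀)·[C_r·log₁₀(σ'_p/σ'_0) + C_c·log₁₀(σ'_f/σ'_p)]
    = 4/2.24 × [0.07×log₁₀(68.1/63.997) + 0.25×log₁₀(74.333/68.1)]
    = 1.7857 × [0.0018891 + 0.0095086] = 0.02035 m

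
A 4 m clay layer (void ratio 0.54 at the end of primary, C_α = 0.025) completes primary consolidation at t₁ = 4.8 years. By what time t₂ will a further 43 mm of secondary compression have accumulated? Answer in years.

t₂ ≈ 22.1 years

S_s = C_α·H/(1+e_p)·log₁₀(t₂/t₁) ⇒ log₁₀(t₂/t₁) = S_s·(1+e_p)/(C_α·H).
log₁₀(t₂/t₁) = 0.043 × (1+0.54) / (0.025×4) = 0.6622
t₂ = t₁ × 10^0.6622 = 4.8 × 4.594 = 22.05 years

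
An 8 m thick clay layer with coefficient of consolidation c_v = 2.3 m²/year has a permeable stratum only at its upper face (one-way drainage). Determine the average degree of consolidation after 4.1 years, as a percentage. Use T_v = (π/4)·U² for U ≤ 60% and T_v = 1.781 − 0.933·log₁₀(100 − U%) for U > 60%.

U ≈ 43.3 %

Drainage path length: H_d = H = 8 m (single drainage).
T_v = c_v·t/H_d² = 2.3×4.1/8² = 0.14734.
T_v = 0.14734 corresponds to the U ≤ 60% branch:
U = √(4T_v/π) = 0.4331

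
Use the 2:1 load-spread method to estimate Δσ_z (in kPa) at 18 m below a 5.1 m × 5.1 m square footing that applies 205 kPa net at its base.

Δσ_z ≈ 9.99 kPa

By the 2:1 method the load spreads at 1 horizontal : 2 vertical, so at depth z the loaded area has grown by z in each plan dimension:
Δσ = qBL/((B+z)(L+z)) = 205×5.1×5.1/((5.1+18)(5.1+18)) = 9.9924 kPa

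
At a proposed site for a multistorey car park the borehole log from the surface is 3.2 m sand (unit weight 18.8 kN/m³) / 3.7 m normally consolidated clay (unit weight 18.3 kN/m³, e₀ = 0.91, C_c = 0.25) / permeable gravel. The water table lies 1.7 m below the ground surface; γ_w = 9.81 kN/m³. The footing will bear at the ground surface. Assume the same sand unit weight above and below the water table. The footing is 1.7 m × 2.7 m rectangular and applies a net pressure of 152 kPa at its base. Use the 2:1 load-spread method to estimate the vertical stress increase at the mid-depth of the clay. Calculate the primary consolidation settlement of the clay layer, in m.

S_c ≈ 0.0415 m

Mid-depth of clay below the ground surface: z = 3.2 + 3.7/2 = 5.05 m.
Total vertical stress at mid-clay: σ_v = 18.8×3.2 + 18.3×1.85 = 94.015 kPa.
Pore pressure: u = 9.81×(5.05 − 1.7) = 32.864 kPa.
Initial effective stress: σ'_0 = σ_v − u = 94.015 − 32.864 = 61.151 kPa.
Stress increase at mid-clay by the 2:1 spreading method:
Δσ = qBL/((B+z)(L+z)) = 152×1.7×2.7/((1.7+5.05)(2.7+5.05)) = 13.337 kPa
Final effective stress: σ'_f = σ'_0 + Δσ = 61.151 + 13.337 = 74.488 kPa.
Normally consolidated clay, so the full stress increment lies on the virgin compression line:
S_c = C_c·H/(1+e₀)·log₁₀(σ'_f/σ'_0) = 0.25×3.7/(1+0.91)×log₁₀(74.488/61.151)
    = 0.48429 × 0.085683 = 0.0415 m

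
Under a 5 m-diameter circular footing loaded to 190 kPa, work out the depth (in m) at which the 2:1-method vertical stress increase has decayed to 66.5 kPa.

z ≈ 3.45 m

2:1 spreading — at depth z the loaded area has grown by z in each plan dimension:
qD²/(D+z)² = Δσ_z ⇒ z = D(√(q/Δσ_z) − 1) = 5×(√(190/66.5) − 1) = 3.452 m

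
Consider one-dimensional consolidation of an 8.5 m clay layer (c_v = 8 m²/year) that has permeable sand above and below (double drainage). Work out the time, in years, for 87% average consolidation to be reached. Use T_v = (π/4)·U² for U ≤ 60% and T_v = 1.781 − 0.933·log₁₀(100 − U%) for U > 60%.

t ≈ 1.67 years

Drainage path length: H_d = H/2 = 4.25 m (double drainage).
U > 60%: T_v = 1.781 − 0.933·log₁₀(100 − 87) = 0.74169.
t = T_v·H_d²/c_v = 0.74169×4.25²/8 = 1.675 years.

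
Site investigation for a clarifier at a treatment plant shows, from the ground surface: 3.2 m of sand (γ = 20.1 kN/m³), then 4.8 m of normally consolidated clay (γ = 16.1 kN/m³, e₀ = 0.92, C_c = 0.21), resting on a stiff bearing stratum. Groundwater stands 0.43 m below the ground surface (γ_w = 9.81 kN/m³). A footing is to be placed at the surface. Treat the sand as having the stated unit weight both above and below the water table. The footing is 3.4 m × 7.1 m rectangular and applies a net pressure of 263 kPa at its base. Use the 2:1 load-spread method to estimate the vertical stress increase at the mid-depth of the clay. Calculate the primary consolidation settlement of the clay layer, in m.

S_c ≈ 0.165 m

Mid-depth of clay below the ground surface: z = 3.2 + 4.8/2 = 5.6 m.
Total vertical stress at mid-clay: σ_v = 20.1×3.2 + 16.1×2.4 = 102.96 kPa.
Pore pressure: u = 9.81×(5.6 − 0.43) = 50.718 kPa.
Initial effective stress: σ'_0 = σ_v − u = 102.96 − 50.718 = 52.242 kPa.
Stress increase at mid-clay by the 2:1 spreading method:
Δσ = qBL/((B+z)(L+z)) = 263×3.4×7.1/((3.4+5.6)(7.1+5.6)) = 55.545 kPa
Final effective stress: σ'_f = σ'_0 + Δσ = 52.242 + 55.545 = 107.79 kPa.
Normally consolidated clay, so the full stress increment lies on the virgin compression line:
S_c = C_c·H/(1+e₀)·log₁₀(σ'_f/σ'_0) = 0.21×4.8/(1+0.92)×log₁₀(107.79/52.242)
    = 0.525 × 0.31456 = 0.1651 m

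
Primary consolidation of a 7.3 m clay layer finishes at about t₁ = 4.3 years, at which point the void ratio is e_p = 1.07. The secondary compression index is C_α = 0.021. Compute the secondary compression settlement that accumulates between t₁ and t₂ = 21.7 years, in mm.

Secondary compression: S_s = C_α·H/(1+e_p)·log₁₀(t₂/t₁)
S_s = 0.021×7.3/(1+1.07)×log₁₀(21.7/4.3)
    = 0.07406 × 0.703 = 0.05206 m

S_s ≈ 52.1 mm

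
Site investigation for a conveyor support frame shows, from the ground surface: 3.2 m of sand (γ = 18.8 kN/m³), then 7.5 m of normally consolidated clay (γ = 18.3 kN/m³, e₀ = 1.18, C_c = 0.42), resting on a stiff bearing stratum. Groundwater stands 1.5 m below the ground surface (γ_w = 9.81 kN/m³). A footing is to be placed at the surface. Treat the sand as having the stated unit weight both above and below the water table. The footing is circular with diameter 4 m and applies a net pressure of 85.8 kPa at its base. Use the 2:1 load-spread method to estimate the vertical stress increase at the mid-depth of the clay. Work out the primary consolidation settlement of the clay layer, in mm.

S_c ≈ 88.8 mm

Mid-depth of clay below the ground surface: z = 3.2 + 7.5/2 = 6.95 m.
Total vertical stress at mid-clay: σ_v = 18.8×3.2 + 18.3×3.75 = 128.78 kPa.
Pore pressure: u = 9.81×(6.95 − 1.5) = 53.465 kPa.
Initial effective stress: σ'_0 = σ_v − u = 128.78 − 53.465 = 75.315 kPa.
Stress increase at mid-clay by the 2:1 spreading method:
Δσ ≈ qD²/(D+z)² = 85.8×4²/(4+6.95)² = 11.449 kPa
Final effective stress: σ'_f = σ'_0 + Δσ = 75.315 + 11.449 = 86.764 kPa.
Normally consolidated clay, so the full stress increment lies on the virgin compression line:
S_c = C_c·H/(1+e₀)·log₁₀(σ'_f/σ'_0) = 0.42×7.5/(1+1.18)×log₁₀(86.764/75.315)
    = 1.445 × 0.061458 = 0.08881 m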